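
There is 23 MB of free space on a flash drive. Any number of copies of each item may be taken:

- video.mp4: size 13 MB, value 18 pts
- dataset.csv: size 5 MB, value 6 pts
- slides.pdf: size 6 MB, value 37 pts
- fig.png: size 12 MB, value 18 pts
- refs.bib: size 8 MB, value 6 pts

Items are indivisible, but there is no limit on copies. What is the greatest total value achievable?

117 pts

Best value-per-unit is slides.pdf at 37/6; filling with it alone gives 3×37 = 111.
Optimal mix: 1×dataset.csv + 3×slides.pdf → size 23, value 117.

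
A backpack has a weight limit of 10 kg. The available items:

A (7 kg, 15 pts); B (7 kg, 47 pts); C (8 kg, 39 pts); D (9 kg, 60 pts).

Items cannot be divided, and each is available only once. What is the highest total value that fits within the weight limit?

This is a 0/1 knapsack; check combinations near the capacity.
- D: weight 9, value 60
- B: weight 7, value 47
- C: weight 8, value 39
- A: weight 7, value 15
Best: 60 pts.

60 pts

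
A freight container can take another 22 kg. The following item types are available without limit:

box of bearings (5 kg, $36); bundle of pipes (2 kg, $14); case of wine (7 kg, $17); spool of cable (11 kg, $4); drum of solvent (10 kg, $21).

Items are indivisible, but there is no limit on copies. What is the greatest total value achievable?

$158

Best value-per-unit is box of bearings at 36/5; filling with it alone gives 4×36 = 144.
Optimal mix: 4×box of bearings + 1×bundle of pipes → weight 22, value 158.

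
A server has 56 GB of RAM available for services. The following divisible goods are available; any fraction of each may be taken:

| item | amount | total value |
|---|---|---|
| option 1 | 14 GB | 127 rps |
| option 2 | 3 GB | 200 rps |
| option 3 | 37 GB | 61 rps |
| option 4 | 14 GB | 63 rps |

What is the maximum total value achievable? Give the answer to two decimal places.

431.22

Take in order of value per unit:
- option 2 (200/3 per unit): all 3 → value 200, running total 200.00
- option 1 (127/14 per unit): all 14 → value 127, running total 327.00
- option 4 (63/14 per unit): all 14 → value 63, running total 390.00
- option 3 (61/37 per unit): 25 of 37 → value 25×61/37 = 41.2162, running total 431.22
Total 431.22.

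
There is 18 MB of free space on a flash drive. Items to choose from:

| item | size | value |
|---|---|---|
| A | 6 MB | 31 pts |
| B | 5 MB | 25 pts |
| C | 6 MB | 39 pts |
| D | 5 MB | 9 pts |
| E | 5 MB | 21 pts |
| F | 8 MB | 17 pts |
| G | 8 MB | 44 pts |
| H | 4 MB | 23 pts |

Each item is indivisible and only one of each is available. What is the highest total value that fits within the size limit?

This is a 0/1 knapsack; check combinations near the capacity.
- C+G+H: size 6+8+4=18, value 39+44+23=106
- A+G+H: size 6+8+4=18, value 31+44+23=98
- A+B+C: size 6+5+6=17, value 31+25+39=95
Best: 106 pts.

106 pts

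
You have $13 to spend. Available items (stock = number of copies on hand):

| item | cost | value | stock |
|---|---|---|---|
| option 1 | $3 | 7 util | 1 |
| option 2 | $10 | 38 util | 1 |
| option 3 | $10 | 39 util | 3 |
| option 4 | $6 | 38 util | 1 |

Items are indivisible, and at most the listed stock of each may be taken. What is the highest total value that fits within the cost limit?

46 util

Best selections within cost 13 and stock limits:
- 1×option 1 + 1×option 3: cost 13, value 46
- 1×option 1 + 1×option 4: cost 9, value 45
Best: 46 util.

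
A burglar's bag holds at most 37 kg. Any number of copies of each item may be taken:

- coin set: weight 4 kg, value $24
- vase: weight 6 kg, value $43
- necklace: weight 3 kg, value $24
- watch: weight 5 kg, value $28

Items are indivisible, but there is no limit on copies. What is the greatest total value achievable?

$288

Best value-per-unit is necklace at 24/3; filling with it alone gives 12×24 = 288.
Optimal mix: 1×coin set + 11×necklace → weight 37, value 288.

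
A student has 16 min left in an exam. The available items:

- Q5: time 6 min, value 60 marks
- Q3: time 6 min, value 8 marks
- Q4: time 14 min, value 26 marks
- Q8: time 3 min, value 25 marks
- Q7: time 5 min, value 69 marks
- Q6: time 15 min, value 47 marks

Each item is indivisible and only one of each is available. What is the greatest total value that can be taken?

Check high-value combinations within 16 min:
- Q5+Q8+Q7: time 6+3+5=14, value 60+25+69=154
- Q5+Q7: time 6+5=11, value 60+69=129
- Q3+Q8+Q7: time 6+3+5=14, value 8+25+69=102
- Q8+Q7: time 3+5=8, value 25+69=94
Best: 154 marks.

154 marks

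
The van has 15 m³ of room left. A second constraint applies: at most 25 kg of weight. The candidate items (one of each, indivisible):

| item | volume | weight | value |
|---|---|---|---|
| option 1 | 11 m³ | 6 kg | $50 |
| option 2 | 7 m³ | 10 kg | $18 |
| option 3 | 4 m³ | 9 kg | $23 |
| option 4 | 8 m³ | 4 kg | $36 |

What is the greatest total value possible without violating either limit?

Feasible sets respecting both limits:
- option 1+option 3: volume 15, weight 15, value 73
- option 3+option 4: volume 12, weight 13, value 59
- option 2+option 4: volume 15, weight 14, value 54
Best: $73.

$73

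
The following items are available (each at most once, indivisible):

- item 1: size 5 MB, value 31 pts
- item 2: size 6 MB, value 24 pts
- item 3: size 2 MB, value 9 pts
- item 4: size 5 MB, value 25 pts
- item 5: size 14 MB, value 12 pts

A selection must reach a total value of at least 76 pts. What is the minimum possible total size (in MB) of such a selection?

Subsets with value ≥ 76, sorted by total size:
- item 1+item 2+item 4: size 16, value 80
- item 1+item 2+item 3+item 4: size 18, value 89
- item 1+item 3+item 4+item 5: size 26, value 77
Minimum size: 16 MB.

16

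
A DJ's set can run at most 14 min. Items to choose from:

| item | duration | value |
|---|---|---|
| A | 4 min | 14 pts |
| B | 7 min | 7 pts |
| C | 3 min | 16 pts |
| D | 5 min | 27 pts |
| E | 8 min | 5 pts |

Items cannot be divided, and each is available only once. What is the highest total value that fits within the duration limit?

Check high-value combinations within 14 min:
- A+C+D: duration 4+3+5=12, value 14+16+27=57
- C+D: duration 3+5=8, value 16+27=43
- A+D: duration 4+5=9, value 14+27=41
- A+B+C: duration 4+7+3=14, value 14+7+16=37
- B+D: duration 7+5=12, value 7+27=34
Best: 57 pts.

57 pts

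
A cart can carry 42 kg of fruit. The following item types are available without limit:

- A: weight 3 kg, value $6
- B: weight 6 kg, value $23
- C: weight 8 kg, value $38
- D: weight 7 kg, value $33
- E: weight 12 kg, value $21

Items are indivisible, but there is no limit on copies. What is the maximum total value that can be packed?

$198

Best value-per-unit is C at 38/8; filling with it alone gives 5×38 = 190.
Optimal mix: 6×D → weight 42, value 198.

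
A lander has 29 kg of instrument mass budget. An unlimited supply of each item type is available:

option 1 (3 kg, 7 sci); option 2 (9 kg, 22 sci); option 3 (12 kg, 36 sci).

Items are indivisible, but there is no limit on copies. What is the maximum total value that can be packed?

79 sci

Best value-per-unit is option 3 at 36/12; filling with it alone gives 2×36 = 72.
Optimal mix: 1×option 1 + 2×option 3 → mass 27, value 79.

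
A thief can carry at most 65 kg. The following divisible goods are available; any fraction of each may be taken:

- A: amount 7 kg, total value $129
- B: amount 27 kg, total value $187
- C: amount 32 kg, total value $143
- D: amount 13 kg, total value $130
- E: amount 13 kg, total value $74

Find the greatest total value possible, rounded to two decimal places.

Take in order of value per unit:
- A (129/7 per unit): all 7 → value 129, running total 129.00
- D (130/13 per unit): all 13 → value 130, running total 259.00
- B (187/27 per unit): all 27 → value 187, running total 446.00
- E (74/13 per unit): all 13 → value 74, running total 520.00
- C (143/32 per unit): 5 of 32 → value 5×143/32 = 22.3438, running total 542.34
Total 542.34.

542.34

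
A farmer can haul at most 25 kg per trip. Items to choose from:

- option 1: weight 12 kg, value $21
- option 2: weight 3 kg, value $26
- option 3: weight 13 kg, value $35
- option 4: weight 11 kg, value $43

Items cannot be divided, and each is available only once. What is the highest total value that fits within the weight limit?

Check high-value combinations within 25 kg:
- option 3+option 4: weight 13+11=24, value 35+43=78
- option 2+option 4: weight 3+11=14, value 26+43=69
- option 1+option 4: weight 12+11=23, value 21+43=64
Best: $78.

$78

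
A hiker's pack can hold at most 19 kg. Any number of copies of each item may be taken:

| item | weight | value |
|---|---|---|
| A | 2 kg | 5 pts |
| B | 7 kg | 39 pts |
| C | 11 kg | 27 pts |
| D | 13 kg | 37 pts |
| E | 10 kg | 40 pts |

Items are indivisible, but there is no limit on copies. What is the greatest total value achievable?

88 pts

Best value-per-unit is B at 39/7; filling with it alone gives 2×39 = 78.
Optimal mix: 2×A + 2×B → weight 18, value 88.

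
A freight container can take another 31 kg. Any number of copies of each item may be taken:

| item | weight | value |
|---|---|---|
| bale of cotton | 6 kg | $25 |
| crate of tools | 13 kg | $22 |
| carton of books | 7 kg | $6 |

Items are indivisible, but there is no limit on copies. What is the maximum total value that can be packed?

$125

Best value-per-unit is bale of cotton at 25/6, and filling with it alone uses weight 5×6=30. No mix of the others beats 5×25 = 125.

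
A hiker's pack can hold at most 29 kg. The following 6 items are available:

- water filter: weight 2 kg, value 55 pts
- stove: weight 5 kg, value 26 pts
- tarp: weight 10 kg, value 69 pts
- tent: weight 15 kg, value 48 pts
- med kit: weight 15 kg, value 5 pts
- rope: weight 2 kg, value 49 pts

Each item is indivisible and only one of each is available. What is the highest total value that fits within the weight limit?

Check high-value combinations within 29 kg:
- water filter+tarp+tent+rope: weight 2+10+15+2=29, value 55+69+48+49=221
- water filter+stove+tarp+rope: weight 2+5+10+2=19, value 55+26+69+49=199
- water filter+stove+tent+rope: weight 2+5+15+2=24, value 55+26+48+49=178
- water filter+tarp+med kit+rope: weight 2+10+15+2=29, value 55+69+5+49=178
- water filter+tarp+rope: weight 2+10+2=14, value 55+69+49=173
Best: 221 pts.

221 pts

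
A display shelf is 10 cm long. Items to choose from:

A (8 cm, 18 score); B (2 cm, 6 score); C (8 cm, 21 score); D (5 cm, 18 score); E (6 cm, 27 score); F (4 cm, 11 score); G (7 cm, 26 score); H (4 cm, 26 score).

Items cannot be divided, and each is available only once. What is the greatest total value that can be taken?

53 score

Check high-value combinations within 10 cm:
- E+H: length 6+4=10, value 27+26=53
- D+H: length 5+4=9, value 18+26=44
- B+F+H: length 2+4+4=10, value 6+11+26=43
Best: 53 score.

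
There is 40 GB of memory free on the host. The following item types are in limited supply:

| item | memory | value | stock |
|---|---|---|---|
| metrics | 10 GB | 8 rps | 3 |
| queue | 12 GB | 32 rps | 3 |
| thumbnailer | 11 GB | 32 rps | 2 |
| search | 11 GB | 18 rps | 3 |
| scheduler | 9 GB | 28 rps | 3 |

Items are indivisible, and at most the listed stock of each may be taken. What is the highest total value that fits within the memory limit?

120 rps

Top feasible selections:
- 2×thumbnailer + 2×scheduler: memory 40, value 120
- 1×thumbnailer + 3×scheduler: memory 38, value 116
Best: 120 rps.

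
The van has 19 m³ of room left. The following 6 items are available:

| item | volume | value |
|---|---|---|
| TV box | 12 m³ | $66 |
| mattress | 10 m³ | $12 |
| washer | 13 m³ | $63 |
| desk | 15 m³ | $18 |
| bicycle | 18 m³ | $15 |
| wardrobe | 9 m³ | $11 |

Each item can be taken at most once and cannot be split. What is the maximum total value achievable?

$66

Check high-value combinations within 19 m³:
- TV box: volume 12, value 66
- washer: volume 13, value 63
- mattress+wardrobe: volume 10+9=19, value 12+11=23
- desk: volume 15, value 18
Best: $66.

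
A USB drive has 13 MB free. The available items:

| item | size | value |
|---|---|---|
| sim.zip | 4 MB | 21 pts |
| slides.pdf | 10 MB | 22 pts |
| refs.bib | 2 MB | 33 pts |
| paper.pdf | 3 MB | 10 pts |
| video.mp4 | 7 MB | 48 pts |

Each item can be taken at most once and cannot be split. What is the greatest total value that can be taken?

Check high-value combinations within 13 MB:
- sim.zip+refs.bib+video.mp4: size 4+2+7=13, value 21+33+48=102
- refs.bib+paper.pdf+video.mp4: size 2+3+7=12, value 33+10+48=91
- refs.bib+video.mp4: size 2+7=9, value 33+48=81
- sim.zip+video.mp4: size 4+7=11, value 21+48=69
Best: 102 pts.

102 pts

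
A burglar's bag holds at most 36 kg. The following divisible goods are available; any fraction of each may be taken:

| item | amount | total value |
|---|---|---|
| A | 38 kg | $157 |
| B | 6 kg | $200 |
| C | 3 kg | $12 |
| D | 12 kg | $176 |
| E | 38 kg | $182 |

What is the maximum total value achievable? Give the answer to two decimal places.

Take in order of value per unit:
- B (200/6 per unit): all 6 → value 200, running total 200.00
- D (176/12 per unit): all 12 → value 176, running total 376.00
- E (182/38 per unit): 18 of 38 → value 18×182/38 = 86.2105, running total 462.21
Total 462.21.

462.21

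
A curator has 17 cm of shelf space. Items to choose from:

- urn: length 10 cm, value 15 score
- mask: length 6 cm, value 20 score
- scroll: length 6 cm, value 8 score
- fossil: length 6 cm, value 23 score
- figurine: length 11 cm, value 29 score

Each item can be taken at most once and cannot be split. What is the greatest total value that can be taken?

Check high-value combinations within 17 cm:
- fossil+figurine: length 6+11=17, value 23+29=52
- mask+figurine: length 6+11=17, value 20+29=49
- mask+fossil: length 6+6=12, value 20+23=43
- urn+fossil: length 10+6=16, value 15+23=38
- scroll+figurine: length 6+11=17, value 8+29=37
Best: 52 score.

52 score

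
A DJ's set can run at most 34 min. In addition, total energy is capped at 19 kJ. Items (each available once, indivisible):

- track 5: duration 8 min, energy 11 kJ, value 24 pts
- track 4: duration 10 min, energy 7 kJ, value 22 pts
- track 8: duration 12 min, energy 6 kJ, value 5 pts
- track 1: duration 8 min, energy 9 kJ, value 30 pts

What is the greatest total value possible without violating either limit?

52 pts

Feasible sets respecting both limits:
- track 4+track 1: duration 18, energy 16, value 52
- track 5+track 4: duration 18, energy 18, value 46
- track 8+track 1: duration 20, energy 15, value 35
- track 1: duration 8, energy 9, value 30
Best: 52 pts.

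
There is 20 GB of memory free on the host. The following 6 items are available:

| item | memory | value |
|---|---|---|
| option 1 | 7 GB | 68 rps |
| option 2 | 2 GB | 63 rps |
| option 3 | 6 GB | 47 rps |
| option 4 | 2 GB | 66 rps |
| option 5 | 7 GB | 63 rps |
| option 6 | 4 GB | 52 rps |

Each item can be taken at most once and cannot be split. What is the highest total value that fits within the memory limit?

260 rps

Check high-value combinations within 20 GB:
- option 1+option 2+option 4+option 5: memory 7+2+2+7=18, value 68+63+66+63=260
- option 1+option 2+option 4+option 6: memory 7+2+2+4=15, value 68+63+66+52=249
- option 1+option 4+option 5+option 6: memory 7+2+7+4=20, value 68+66+63+52=249
Best: 260 rps.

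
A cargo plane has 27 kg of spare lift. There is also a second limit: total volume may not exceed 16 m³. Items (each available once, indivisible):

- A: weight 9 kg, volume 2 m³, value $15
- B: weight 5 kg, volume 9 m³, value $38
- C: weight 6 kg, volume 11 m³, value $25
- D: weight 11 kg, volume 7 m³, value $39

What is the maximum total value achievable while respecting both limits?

Feasible sets respecting both limits:
- B+D: weight 16, volume 16, value 77
- A+D: weight 20, volume 9, value 54
- A+B: weight 14, volume 11, value 53
Best: $77.

$77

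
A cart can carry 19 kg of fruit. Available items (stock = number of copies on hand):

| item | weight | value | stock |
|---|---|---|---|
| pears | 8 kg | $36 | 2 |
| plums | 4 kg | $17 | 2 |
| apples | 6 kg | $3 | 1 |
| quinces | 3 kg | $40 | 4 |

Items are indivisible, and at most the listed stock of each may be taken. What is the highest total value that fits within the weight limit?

$177

Top feasible selections:
- 1×plums + 4×quinces: weight 16, value 177
- 1×apples + 4×quinces: weight 18, value 163
Best: $177.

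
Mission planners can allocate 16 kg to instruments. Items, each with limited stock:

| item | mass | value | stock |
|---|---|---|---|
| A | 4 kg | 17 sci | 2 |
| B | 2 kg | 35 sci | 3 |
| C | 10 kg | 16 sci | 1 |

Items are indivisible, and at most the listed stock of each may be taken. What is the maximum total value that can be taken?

Top feasible selections:
- 2×A + 3×B: mass 14, value 139
- 1×A + 3×B: mass 10, value 122
Best: 139 sci.

139 sci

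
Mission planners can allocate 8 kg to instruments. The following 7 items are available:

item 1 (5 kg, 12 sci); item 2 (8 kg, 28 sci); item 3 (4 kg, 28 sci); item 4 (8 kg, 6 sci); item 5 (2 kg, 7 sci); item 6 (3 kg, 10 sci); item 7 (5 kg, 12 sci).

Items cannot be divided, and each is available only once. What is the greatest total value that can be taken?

38 sci

Check high-value combinations within 8 kg:
- item 3+item 6: mass 4+3=7, value 28+10=38
- item 3+item 5: mass 4+2=6, value 28+7=35
- item 3: mass 4, value 28
- item 2: mass 8, value 28
Best: 38 sci.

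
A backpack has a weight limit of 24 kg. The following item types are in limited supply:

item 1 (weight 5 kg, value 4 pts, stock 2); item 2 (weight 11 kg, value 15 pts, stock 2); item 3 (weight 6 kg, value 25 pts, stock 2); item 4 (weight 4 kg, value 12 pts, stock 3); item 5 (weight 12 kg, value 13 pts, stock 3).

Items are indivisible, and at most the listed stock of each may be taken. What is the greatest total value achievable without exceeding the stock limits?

Best selections within weight 24 and stock limits:
- 2×item 3 + 3×item 4: weight 24, value 86
- 2×item 3 + 2×item 4: weight 20, value 74
- 1×item 1 + 2×item 3 + 1×item 4: weight 21, value 66
Best: 86 pts.

86 pts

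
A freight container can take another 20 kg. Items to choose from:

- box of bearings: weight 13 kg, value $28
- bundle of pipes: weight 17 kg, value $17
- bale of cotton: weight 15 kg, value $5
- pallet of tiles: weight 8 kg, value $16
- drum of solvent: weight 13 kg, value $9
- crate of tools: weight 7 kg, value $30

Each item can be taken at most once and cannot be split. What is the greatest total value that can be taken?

$58

This is a 0/1 knapsack; check combinations near the capacity.
- box of bearings+crate of tools: weight 13+7=20, value 28+30=58
- pallet of tiles+crate of tools: weight 8+7=15, value 16+30=46
- drum of solvent+crate of tools: weight 13+7=20, value 9+30=39
Best: $58.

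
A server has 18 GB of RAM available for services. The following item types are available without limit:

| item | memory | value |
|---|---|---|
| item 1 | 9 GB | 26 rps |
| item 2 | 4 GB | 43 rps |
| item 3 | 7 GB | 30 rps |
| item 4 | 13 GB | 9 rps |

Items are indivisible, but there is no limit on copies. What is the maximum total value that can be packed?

Best value-per-unit is item 2 at 43/4, and filling with it alone uses memory 4×4=16. No mix of the others beats 4×43 = 172.

172 rps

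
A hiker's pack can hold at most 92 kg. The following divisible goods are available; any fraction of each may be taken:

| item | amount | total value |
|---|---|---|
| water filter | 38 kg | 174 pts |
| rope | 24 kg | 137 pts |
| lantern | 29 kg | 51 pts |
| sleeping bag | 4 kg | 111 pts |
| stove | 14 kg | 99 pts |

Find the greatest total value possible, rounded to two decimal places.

Take in order of value per unit:
- sleeping bag (111/4 per unit): all 4 → value 111, running total 111.00
- stove (99/14 per unit): all 14 → value 99, running total 210.00
- rope (137/24 per unit): all 24 → value 137, running total 347.00
- water filter (174/38 per unit): all 38 → value 174, running total 521.00
- lantern (51/29 per unit): 12 of 29 → value 12×51/29 = 21.1034, running total 542.10
Total 542.10.

542.10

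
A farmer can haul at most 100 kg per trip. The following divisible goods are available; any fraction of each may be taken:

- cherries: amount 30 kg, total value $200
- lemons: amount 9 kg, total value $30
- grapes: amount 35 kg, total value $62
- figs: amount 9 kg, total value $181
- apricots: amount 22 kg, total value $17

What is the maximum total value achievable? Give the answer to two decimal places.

486.14

Take in order of value per unit:
- figs (181/9 per unit): all 9 → value 181, running total 181.00
- cherries (200/30 per unit): all 30 → value 200, running total 381.00
- lemons (30/9 per unit): all 9 → value 30, running total 411.00
- grapes (62/35 per unit): all 35 → value 62, running total 473.00
- apricots (17/22 per unit): 17 of 22 → value 17×17/22 = 13.1364, running total 486.14
Total 486.14.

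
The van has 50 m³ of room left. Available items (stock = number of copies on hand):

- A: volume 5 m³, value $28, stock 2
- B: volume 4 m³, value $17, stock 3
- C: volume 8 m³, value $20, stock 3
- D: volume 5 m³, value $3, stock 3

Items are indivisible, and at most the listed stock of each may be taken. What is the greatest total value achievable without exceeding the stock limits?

$167

Top feasible selections:
- 2×A + 3×B + 3×C: volume 46, value 167
- 2×A + 2×B + 3×C + 1×D: volume 47, value 153
- 2×A + 3×B + 2×C + 2×D: volume 48, value 153
- 2×A + 2×B + 3×C: volume 42, value 150
Best: $167.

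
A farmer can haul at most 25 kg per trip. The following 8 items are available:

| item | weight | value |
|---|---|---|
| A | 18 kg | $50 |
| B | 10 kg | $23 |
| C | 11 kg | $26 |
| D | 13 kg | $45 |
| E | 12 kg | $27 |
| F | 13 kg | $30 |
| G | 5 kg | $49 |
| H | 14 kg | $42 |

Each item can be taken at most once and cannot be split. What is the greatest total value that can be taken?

$99

Check high-value combinations within 25 kg:
- A+G: weight 18+5=23, value 50+49=99
- D+G: weight 13+5=18, value 45+49=94
- G+H: weight 5+14=19, value 49+42=91
- F+G: weight 13+5=18, value 30+49=79
- E+G: weight 12+5=17, value 27+49=76
Best: $99.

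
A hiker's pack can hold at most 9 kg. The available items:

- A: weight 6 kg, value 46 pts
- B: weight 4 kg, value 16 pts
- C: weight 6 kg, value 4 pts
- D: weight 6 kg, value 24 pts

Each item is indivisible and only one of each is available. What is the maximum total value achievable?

Check high-value combinations within 9 kg:
- A: weight 6, value 46
- D: weight 6, value 24
- B: weight 4, value 16
- C: weight 6, value 4
Best: 46 pts.

46 pts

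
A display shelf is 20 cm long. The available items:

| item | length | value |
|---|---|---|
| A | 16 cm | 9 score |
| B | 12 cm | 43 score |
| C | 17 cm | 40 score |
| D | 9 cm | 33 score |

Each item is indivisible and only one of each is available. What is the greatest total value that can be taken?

43 score

Check high-value combinations within 20 cm:
- B: length 12, value 43
- C: length 17, value 40
- D: length 9, value 33
- A: length 16, value 9
Best: 43 score.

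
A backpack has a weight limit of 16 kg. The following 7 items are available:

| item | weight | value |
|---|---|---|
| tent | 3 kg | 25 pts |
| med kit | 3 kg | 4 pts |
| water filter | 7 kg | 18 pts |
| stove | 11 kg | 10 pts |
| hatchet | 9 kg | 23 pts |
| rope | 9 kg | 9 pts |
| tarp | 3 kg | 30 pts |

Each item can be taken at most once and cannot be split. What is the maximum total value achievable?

This is a 0/1 knapsack; check combinations near the capacity.
- tent+hatchet+tarp: weight 3+9+3=15, value 25+23+30=78
- tent+med kit+water filter+tarp: weight 3+3+7+3=16, value 25+4+18+30=77
- tent+water filter+tarp: weight 3+7+3=13, value 25+18+30=73
- tent+rope+tarp: weight 3+9+3=15, value 25+9+30=64
Best: 78 pts.

78 pts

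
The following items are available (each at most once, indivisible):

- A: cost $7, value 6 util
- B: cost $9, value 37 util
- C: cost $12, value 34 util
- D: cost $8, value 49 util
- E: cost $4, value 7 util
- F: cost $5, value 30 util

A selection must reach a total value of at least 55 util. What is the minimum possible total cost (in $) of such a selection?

12

Subsets with value ≥ 55, sorted by total cost:
- D+E: cost 12, value 56
- D+F: cost 13, value 79
Minimum cost: 12 $.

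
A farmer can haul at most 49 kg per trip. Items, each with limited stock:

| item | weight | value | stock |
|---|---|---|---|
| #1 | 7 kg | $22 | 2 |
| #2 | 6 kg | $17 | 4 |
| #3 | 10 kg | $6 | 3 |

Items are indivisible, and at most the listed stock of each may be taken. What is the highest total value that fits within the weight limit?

$118

Top feasible selections:
- 2×#1 + 4×#2 + 1×#3: weight 48, value 118
- 2×#1 + 4×#2: weight 38, value 112
- 2×#1 + 3×#2 + 1×#3: weight 42, value 101
- 1×#1 + 4×#2 + 1×#3: weight 41, value 96
Best: $118.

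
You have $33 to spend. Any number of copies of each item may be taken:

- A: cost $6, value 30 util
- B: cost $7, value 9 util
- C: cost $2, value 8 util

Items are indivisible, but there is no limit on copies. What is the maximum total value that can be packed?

Best value-per-unit is A at 30/6; filling with it alone gives 5×30 = 150.
Optimal mix: 5×A + 1×C → cost 32, value 158.

158 util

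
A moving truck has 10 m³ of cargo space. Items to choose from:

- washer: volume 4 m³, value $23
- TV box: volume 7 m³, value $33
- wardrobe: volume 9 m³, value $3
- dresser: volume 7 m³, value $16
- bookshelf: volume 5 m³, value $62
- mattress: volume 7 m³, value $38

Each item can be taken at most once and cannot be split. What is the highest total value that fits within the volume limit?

$85

Check high-value combinations within 10 m³:
- washer+bookshelf: volume 4+5=9, value 23+62=85
- bookshelf: volume 5, value 62
- mattress: volume 7, value 38
Best: $85.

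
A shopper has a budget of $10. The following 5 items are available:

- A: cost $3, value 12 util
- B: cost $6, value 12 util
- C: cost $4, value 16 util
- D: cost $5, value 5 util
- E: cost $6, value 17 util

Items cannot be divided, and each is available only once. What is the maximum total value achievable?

33 util

Check high-value combinations within $10:
- C+E: cost 4+6=10, value 16+17=33
- A+E: cost 3+6=9, value 12+17=29
- A+C: cost 3+4=7, value 12+16=28
- B+C: cost 6+4=10, value 12+16=28
Best: 33 util.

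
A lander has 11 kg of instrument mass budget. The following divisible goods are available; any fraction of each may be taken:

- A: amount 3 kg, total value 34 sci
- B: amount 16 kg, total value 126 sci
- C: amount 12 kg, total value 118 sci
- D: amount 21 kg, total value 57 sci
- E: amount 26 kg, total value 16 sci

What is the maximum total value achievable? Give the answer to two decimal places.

112.67

Take in order of value per unit:
- A (34/3 per unit): all 3 → value 34, running total 34.00
- C (118/12 per unit): 8 of 12 → value 8×118/12 = 78.6667, running total 112.67
Total 112.67.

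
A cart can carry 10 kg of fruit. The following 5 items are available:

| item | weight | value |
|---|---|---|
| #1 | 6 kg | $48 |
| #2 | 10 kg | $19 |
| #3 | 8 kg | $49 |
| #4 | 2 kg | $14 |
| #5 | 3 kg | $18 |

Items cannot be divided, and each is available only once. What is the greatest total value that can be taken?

$66

Check high-value combinations within 10 kg:
- #1+#5: weight 6+3=9, value 48+18=66
- #3+#4: weight 8+2=10, value 49+14=63
- #1+#4: weight 6+2=8, value 48+14=62
- #3: weight 8, value 49
- #1: weight 6, value 48
Best: $66.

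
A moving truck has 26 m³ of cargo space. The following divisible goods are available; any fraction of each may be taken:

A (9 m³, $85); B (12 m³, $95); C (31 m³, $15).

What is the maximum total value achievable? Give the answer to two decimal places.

182.42

Take in order of value per unit:
- A (85/9 per unit): all 9 → value 85, running total 85.00
- B (95/12 per unit): all 12 → value 95, running total 180.00
- C (15/31 per unit): 5 of 31 → value 5×15/31 = 2.4194, running total 182.42
Total 182.42.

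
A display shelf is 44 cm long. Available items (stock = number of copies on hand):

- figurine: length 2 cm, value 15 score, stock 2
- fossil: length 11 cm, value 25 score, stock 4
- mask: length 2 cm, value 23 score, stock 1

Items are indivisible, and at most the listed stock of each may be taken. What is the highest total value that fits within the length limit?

128 score

Top feasible selections:
- 2×figurine + 3×fossil + 1×mask: length 39, value 128
- 1×figurine + 3×fossil + 1×mask: length 37, value 113
Best: 128 score.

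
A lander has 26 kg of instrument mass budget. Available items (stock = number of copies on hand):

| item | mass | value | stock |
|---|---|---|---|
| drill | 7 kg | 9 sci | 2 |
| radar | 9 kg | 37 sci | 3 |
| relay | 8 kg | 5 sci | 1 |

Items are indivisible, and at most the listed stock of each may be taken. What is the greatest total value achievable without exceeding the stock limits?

Top feasible selections:
- 1×drill + 2×radar: mass 25, value 83
- 2×radar + 1×relay: mass 26, value 79
- 2×radar: mass 18, value 74
- 2×drill + 1×radar: mass 23, value 55
Best: 83 sci.

83 sci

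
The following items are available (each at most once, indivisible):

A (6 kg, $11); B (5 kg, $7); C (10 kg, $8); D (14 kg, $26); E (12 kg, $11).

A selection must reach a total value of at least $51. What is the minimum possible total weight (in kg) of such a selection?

35

Subsets with value ≥ 51, sorted by total weight:
- A+B+C+D: weight 35, value 52
- A+B+D+E: weight 37, value 55
- B+C+D+E: weight 41, value 52
Minimum weight: 35 kg.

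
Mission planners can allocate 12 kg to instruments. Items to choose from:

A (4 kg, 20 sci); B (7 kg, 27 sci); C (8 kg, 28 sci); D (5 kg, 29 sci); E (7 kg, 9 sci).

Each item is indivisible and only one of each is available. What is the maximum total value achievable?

56 sci

Check high-value combinations within 12 kg:
- B+D: mass 7+5=12, value 27+29=56
- A+D: mass 4+5=9, value 20+29=49
- A+C: mass 4+8=12, value 20+28=48
Best: 56 sci.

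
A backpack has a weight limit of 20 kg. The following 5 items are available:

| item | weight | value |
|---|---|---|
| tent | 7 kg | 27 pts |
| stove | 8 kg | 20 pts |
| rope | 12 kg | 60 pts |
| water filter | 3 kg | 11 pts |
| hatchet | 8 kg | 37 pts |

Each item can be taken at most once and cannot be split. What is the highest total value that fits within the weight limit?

97 pts

Check high-value combinations within 20 kg:
- rope+hatchet: weight 12+8=20, value 60+37=97
- tent+rope: weight 7+12=19, value 27+60=87
- stove+rope: weight 8+12=20, value 20+60=80
- tent+water filter+hatchet: weight 7+3+8=18, value 27+11+37=75
Best: 97 pts.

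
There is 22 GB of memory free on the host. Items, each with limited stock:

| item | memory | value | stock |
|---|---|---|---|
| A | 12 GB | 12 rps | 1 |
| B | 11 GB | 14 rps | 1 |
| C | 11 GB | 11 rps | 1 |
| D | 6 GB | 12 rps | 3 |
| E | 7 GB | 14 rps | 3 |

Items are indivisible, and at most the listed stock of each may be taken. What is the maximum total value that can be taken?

42 rps

Top feasible selections:
- 3×E: memory 21, value 42
- 1×D + 2×E: memory 20, value 40
- 2×D + 1×E: memory 19, value 38
- 3×D: memory 18, value 36
Best: 42 rps.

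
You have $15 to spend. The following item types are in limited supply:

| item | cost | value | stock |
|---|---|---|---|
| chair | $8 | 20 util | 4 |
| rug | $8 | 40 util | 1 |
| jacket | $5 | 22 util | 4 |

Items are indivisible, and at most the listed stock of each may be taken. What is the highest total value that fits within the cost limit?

Top feasible selections:
- 3×jacket: cost 15, value 66
- 1×rug + 1×jacket: cost 13, value 62
Best: 66 util.

66 util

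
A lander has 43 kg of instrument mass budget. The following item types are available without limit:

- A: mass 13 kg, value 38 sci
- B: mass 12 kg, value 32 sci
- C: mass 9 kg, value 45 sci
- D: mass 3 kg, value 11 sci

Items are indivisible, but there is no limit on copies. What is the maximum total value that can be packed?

202 sci

Best value-per-unit is C at 45/9; filling with it alone gives 4×45 = 180.
Optimal mix: 4×C + 2×D → mass 42, value 202.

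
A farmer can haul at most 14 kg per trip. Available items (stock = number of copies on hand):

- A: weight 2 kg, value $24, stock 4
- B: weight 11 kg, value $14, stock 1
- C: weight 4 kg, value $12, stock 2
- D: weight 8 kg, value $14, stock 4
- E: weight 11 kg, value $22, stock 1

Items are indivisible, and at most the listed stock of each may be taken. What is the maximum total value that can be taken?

$108

Best selections within weight 14 and stock limits:
- 4×A + 1×C: weight 12, value 108
- 4×A: weight 8, value 96
Best: $108.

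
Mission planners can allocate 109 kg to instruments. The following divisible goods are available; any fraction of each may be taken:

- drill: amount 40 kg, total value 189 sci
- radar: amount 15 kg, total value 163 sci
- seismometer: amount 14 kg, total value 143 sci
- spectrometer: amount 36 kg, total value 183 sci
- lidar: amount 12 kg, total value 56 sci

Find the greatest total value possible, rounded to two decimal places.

Take in order of value per unit:
- radar (163/15 per unit): all 15 → value 163, running total 163.00
- seismometer (143/14 per unit): all 14 → value 143, running total 306.00
- spectrometer (183/36 per unit): all 36 → value 183, running total 489.00
- drill (189/40 per unit): all 40 → value 189, running total 678.00
- lidar (56/12 per unit): 4 of 12 → value 4×56/12 = 18.6667, running total 696.67
Total 696.67.

696.67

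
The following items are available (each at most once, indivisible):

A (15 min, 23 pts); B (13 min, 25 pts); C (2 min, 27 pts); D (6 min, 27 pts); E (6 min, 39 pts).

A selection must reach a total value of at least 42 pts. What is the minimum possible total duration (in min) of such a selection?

8

Subsets with value ≥ 42, sorted by total duration:
- C+E: duration 8, value 66
- C+D: duration 8, value 54
- D+E: duration 12, value 66
- C+D+E: duration 14, value 93
Minimum duration: 8 min.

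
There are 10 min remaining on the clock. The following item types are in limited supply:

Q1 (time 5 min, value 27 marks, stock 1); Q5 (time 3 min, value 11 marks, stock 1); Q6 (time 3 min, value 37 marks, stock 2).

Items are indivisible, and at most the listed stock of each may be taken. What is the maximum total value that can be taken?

85 marks

Top feasible selections:
- 1×Q5 + 2×Q6: time 9, value 85
- 2×Q6: time 6, value 74
Best: 85 marks.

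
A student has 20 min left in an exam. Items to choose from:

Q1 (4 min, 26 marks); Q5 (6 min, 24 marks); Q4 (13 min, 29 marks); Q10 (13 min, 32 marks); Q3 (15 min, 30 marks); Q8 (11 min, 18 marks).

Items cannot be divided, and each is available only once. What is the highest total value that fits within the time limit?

58 marks

This is a 0/1 knapsack; check combinations near the capacity.
- Q1+Q10: time 4+13=17, value 26+32=58
- Q5+Q10: time 6+13=19, value 24+32=56
- Q1+Q3: time 4+15=19, value 26+30=56
Best: 58 marks.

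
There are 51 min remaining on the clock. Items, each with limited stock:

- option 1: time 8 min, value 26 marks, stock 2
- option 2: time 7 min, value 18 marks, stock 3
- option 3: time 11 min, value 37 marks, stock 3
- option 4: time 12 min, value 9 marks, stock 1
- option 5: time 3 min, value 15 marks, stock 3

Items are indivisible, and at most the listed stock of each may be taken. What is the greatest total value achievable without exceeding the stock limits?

Best selections within time 51 and stock limits:
- 1×option 1 + 3×option 3 + 3×option 5: time 50, value 182
- 1×option 2 + 3×option 3 + 3×option 5: time 49, value 174
- 2×option 1 + 1×option 2 + 2×option 3 + 2×option 5: time 51, value 174
Best: 182 marks.

182 marks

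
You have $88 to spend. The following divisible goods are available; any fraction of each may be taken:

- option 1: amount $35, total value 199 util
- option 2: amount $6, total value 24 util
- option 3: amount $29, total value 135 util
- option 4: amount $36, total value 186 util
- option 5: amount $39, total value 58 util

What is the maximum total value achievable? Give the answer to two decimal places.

Take in order of value per unit:
- option 1 (199/35 per unit): all 35 → value 199, running total 199.00
- option 4 (186/36 per unit): all 36 → value 186, running total 385.00
- option 3 (135/29 per unit): 17 of 29 → value 17×135/29 = 79.1379, running total 464.14
Total 464.14.

464.14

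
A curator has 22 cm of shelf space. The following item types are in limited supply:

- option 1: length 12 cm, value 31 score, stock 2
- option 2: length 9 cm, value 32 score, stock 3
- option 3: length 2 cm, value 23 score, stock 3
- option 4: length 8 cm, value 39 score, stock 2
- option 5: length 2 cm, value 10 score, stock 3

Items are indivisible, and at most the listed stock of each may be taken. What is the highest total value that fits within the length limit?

147 score

Top feasible selections:
- 3×option 3 + 2×option 4: length 22, value 147
- 3×option 3 + 1×option 4 + 3×option 5: length 20, value 138
Best: 147 score.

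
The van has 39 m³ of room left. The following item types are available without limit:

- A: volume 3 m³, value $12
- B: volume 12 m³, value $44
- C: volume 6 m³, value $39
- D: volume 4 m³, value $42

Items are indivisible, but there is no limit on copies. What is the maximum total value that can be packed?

Best value-per-unit is D at 42/4; filling with it alone gives 9×42 = 378.
Optimal mix: 1×A + 9×D → volume 39, value 390.

$390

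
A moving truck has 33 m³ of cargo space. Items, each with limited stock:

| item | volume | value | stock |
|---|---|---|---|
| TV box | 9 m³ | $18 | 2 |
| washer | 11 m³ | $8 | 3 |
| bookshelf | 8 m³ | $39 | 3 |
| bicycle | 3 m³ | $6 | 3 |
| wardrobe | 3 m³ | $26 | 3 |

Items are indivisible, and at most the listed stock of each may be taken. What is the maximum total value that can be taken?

$195

Best selections within volume 33 and stock limits:
- 3×bookshelf + 3×wardrobe: volume 33, value 195
- 3×bookshelf + 1×bicycle + 2×wardrobe: volume 33, value 175
- 3×bookshelf + 2×wardrobe: volume 30, value 169
- 2×bookshelf + 2×bicycle + 3×wardrobe: volume 31, value 168
Best: $195.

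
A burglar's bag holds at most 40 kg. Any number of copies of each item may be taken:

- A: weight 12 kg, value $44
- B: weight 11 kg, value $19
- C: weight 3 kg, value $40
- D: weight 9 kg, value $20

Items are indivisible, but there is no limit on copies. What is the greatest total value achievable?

$520

Best value-per-unit is C at 40/3, and filling with it alone uses weight 13×3=39. No mix of the others beats 13×40 = 520.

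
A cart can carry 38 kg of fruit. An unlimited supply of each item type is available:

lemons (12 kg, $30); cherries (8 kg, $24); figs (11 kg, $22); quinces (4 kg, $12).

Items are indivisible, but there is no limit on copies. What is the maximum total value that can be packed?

$108

Best value-per-unit is cherries at 24/8; filling with it alone gives 4×24 = 96.
Optimal mix: 4×cherries + 1×quinces → weight 36, value 108.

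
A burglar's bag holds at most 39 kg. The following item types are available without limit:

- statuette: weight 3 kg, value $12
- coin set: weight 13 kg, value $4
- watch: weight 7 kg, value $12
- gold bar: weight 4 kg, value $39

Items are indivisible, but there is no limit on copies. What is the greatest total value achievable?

$363

Best value-per-unit is gold bar at 39/4; filling with it alone gives 9×39 = 351.
Optimal mix: 1×statuette + 9×gold bar → weight 39, value 363.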